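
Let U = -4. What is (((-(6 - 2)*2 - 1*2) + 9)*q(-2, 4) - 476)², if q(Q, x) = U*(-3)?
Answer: 238144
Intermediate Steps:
q(Q, x) = 12 (q(Q, x) = -4*(-3) = 12)
(((-(6 - 2)*2 - 1*2) + 9)*q(-2, 4) - 476)² = (((-(6 - 2)*2 - 1*2) + 9)*12 - 476)² = (((-1*4*2 - 2) + 9)*12 - 476)² = (((-4*2 - 2) + 9)*12 - 476)² = (((-8 - 2) + 9)*12 - 476)² = ((-10 + 9)*12 - 476)² = (-1*12 - 476)² = (-12 - 476)² = (-488)² = 238144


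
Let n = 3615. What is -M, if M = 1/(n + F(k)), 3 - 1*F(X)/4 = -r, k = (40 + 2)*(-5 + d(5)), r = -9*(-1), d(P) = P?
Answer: -1/3663 ≈ -0.00027300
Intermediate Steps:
r = 9
k = 0 (k = (40 + 2)*(-5 + 5) = 42*0 = 0)
F(X) = 48 (F(X) = 12 - (-4)*9 = 12 - 4*(-9) = 12 + 36 = 48)
M = 1/3663 (M = 1/(3615 + 48) = 1/3663 ≈ 0.00027300)
-M = -1*1/3663 = -1/3663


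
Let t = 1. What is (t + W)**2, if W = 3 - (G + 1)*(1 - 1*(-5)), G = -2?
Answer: 100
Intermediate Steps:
W = 9 (W = 3 - (-2 + 1)*(1 - 1*(-5)) = 3 - (-1)*(1 + 5) = 3 - (-1)*6 = 3 - 1*(-6) = 3 + 6 = 9)
(t + W)**2 = (1 + 9)**2 = 10**2 = 100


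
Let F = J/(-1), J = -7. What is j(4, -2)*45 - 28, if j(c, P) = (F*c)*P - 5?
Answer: -2773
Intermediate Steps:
F = 7 (F = -7/(-1) = -7*(-1) = 7)
j(c, P) = -5 + 7*P*c (j(c, P) = (7*c)*P - 5 = 7*P*c - 5 = -5 + 7*P*c)
j(4, -2)*45 - 28 = (-5 + 7*(-2)*4)*45 - 28 = (-5 - 56)*45 - 28 = -61*45 - 28 = -2745 - 28 = -2773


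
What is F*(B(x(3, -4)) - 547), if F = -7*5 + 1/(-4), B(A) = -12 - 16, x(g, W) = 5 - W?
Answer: 81075/4 ≈ 20269.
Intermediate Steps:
B(A) = -28
F = -141/4 (F = -35 - 1/4 = -141/4 ≈ -35.250)
F*(B(x(3, -4)) - 547) = -141*(-28 - 547)/4 = -141/4*(-575) = 81075/4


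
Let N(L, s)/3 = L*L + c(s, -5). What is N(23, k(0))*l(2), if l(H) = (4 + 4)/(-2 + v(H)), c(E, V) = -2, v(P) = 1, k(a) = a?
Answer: -12648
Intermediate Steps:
N(L, s) = -6 + 3*L**2 (N(L, s) = 3*(L*L - 2) = 3*(L**2 - 2) = 3*(-2 + L**2) = -6 + 3*L**2)
l(H) = -8 (l(H) = (4 + 4)/(-2 + 1) = 8/(-1) = 8*(-1) = -8)
N(23, k(0))*l(2) = (-6 + 3*23**2)*(-8) = (-6 + 3*529)*(-8) = (-6 + 1587)*(-8) = 1581*(-8) = -12648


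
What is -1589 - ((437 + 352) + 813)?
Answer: -3191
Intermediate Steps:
-1589 - ((437 + 352) + 813) = -1589 - (789 + 813) = -1589 - 1*1602 = -1589 - 1602 = -3191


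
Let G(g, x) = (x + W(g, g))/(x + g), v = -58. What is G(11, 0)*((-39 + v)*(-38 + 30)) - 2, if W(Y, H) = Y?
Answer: 774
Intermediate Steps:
G(g, x) = 1 (G(g, x) = (x + g)/(x + g) = (g + x)/(g + x) = 1)
G(11, 0)*((-39 + v)*(-38 + 30)) - 2 = 1*((-39 - 58)*(-38 + 30)) - 2 = 1*(-97*(-8)) - 2 = 1*776 - 2 = 776 - 2 = 774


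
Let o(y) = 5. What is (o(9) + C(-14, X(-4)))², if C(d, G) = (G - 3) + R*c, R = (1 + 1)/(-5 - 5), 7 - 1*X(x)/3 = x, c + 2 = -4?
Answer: 32761/25 ≈ 1310.4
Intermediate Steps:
c = -6 (c = -2 - 4 = -6)
X(x) = 21 - 3*x
R = -⅕ (R = 2/(-10) = 2*(-⅒) = -⅕ ≈ -0.20000)
C(d, G) = -9/5 + G (C(d, G) = (G - 3) - ⅕*(-6) = (-3 + G) + 6/5 = -9/5 + G)
(o(9) + C(-14, X(-4)))² = (5 + (-9/5 + (21 - 3*(-4))))² = (5 + (-9/5 + (21 + 12)))² = (5 + (-9/5 + 33))² = (5 + 156/5)² = (181/5)² = 32761/25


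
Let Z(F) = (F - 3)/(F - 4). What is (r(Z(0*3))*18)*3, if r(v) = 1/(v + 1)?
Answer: 216/7 ≈ 30.857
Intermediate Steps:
Z(F) = (-3 + F)/(-4 + F)
r(v) = 1/(1 + v)
(r(Z(0*3))*18)*3 = (18/(1 + (-3 + 0*3)/(-4 + 0*3)))*3 = (18/(1 + (-3 + 0)/(-4 + 0)))*3 = (18/(1 - 3/(-4)))*3 = (18/(1 - ¼*(-3)))*3 = (18/(1 + ¾))*3 = (18/(7/4))*3 = ((4/7)*18)*3 = (72/7)*3 = 216/7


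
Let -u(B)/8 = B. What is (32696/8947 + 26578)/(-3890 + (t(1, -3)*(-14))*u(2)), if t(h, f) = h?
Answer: -39637677/5466617 ≈ -7.2509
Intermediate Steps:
u(B) = -8*B
(32696/8947 + 26578)/(-3890 + (t(1, -3)*(-14))*u(2)) = (32696/8947 + 26578)/(-3890 + (1*(-14))*(-8*2)) = (32696*(1/8947) + 26578)/(-3890 - 14*(-16)) = (32696/8947 + 26578)/(-3890 + 224) = (237826062/8947)/(-3666) = (237826062/8947)*(-1/3666) = -39637677/5466617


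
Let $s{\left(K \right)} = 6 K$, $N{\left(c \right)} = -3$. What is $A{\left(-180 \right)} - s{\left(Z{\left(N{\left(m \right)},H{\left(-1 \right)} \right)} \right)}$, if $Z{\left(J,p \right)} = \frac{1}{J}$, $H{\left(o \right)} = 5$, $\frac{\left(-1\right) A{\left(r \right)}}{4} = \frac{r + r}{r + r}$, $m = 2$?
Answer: $-2$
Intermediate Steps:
$A{\left(r \right)} = -4$ ($A{\left(r \right)} = - 4 \frac{r + r}{r + r} = - 4 \frac{2 r}{2 r} = - 4 \cdot 2 r \frac{1}{2 r} = \left(-4\right) 1 = -4$)
$A{\left(-180 \right)} - s{\left(Z{\left(N{\left(m \right)},H{\left(-1 \right)} \right)} \right)} = -4 - \frac{6}{-3} = -4 - 6 \left(- \frac{1}{3}\right) = -4 - -2 = -4 + 2 = -2$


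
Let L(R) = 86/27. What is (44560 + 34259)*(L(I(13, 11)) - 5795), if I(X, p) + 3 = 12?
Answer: -4108545467/9 ≈ -4.5650e+8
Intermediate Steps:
I(X, p) = 9 (I(X, p) = -3 + 12 = 9)
L(R) = 86/27 (L(R) = 86*(1/27) = 86/27)
(44560 + 34259)*(L(I(13, 11)) - 5795) = (44560 + 34259)*(86/27 - 5795) = 78819*(-156379/27) = -4108545467/9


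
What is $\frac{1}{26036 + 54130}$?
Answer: $\frac{1}{80166} \approx 1.2474 \cdot 10^{-5}$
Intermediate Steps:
$\frac{1}{26036 + 54130} = \frac{1}{80166}$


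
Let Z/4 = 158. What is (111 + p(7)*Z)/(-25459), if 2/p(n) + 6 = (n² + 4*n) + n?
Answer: -4961/992901 ≈ -0.0049965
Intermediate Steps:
Z = 632 (Z = 4*158 = 632)
p(n) = 2/(-6 + n² + 5*n) (p(n) = 2/(-6 + ((n² + 4*n) + n)) = 2/(-6 + (n² + 5*n)) = 2/(-6 + n² + 5*n))
(111 + p(7)*Z)/(-25459) = (111 + (2/(-6 + 7² + 5*7))*632)/(-25459) = (111 + (2/(-6 + 49 + 35))*632)*(-1/25459) = (111 + (2/78)*632)*(-1/25459) = (111 + (2*(1/78))*632)*(-1/25459) = (111 + (1/39)*632)*(-1/25459) = (111 + 632/39)*(-1/25459) = (4961/39)*(-1/25459) = -4961/992901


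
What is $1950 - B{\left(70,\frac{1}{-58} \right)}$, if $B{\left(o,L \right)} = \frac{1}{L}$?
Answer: $2008$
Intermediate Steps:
$1950 - B{\left(70,\frac{1}{-58} \right)} = 1950 - \frac{1}{\frac{1}{-58}} = 1950 - \frac{1}{- \frac{1}{58}} = 1950 - -58 = 1950 + 58 = 2008$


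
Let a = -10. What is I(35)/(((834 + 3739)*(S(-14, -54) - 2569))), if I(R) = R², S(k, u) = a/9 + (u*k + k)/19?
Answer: -209475/1979244703 ≈ -0.00010584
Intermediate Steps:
S(k, u) = -10/9 + k/19 + k*u/19 (S(k, u) = -10/9 + (u*k + k)/19 = -10*⅑ + (k*u + k)*(1/19) = -10/9 + (k + k*u)*(1/19) = -10/9 + (k/19 + k*u/19) = -10/9 + k/19 + k*u/19)
I(35)/(((834 + 3739)*(S(-14, -54) - 2569))) = 35²/(((834 + 3739)*((-10/9 + (1/19)*(-14) + (1/19)*(-14)*(-54)) - 2569))) = 1225/((4573*((-10/9 - 14/19 + 756/19) - 2569))) = 1225/((4573*(6488/171 - 2569))) = 1225/((4573*(-432811/171))) = 1225/(-1979244703/171) = 1225*(-171/1979244703) = -209475/1979244703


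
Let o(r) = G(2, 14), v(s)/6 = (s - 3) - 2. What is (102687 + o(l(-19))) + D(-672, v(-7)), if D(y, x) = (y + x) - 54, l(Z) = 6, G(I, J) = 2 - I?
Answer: 101889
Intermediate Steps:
v(s) = -30 + 6*s (v(s) = 6*((s - 3) - 2) = 6*((-3 + s) - 2) = 6*(-5 + s) = -30 + 6*s)
o(r) = 0 (o(r) = 2 - 1*2 = 2 - 2 = 0)
D(y, x) = -54 + x + y (D(y, x) = (x + y) - 54 = -54 + x + y)
(102687 + o(l(-19))) + D(-672, v(-7)) = (102687 + 0) + (-54 + (-30 + 6*(-7)) - 672) = 102687 + (-54 + (-30 - 42) - 672) = 102687 + (-54 - 72 - 672) = 102687 - 798 = 101889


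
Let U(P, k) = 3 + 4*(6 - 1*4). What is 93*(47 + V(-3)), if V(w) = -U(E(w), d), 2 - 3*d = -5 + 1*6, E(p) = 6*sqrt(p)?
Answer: 3348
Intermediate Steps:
d = 1/3 (d = 2/3 - (-5 + 1*6)/3 = 2/3 - (-5 + 6)/3 = 2/3 - 1/3*1 = 2/3 - 1/3 = 1/3 ≈ 0.33333)
U(P, k) = 11 (U(P, k) = 3 + 4*(6 - 4) = 3 + 4*2 = 3 + 8 = 11)
V(w) = -11 (V(w) = -1*11 = -11)
93*(47 + V(-3)) = 93*(47 - 11) = 93*36 = 3348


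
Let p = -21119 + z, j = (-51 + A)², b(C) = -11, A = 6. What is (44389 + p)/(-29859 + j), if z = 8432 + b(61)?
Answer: -31691/27834 ≈ -1.1386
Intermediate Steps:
j = 2025 (j = (-51 + 6)² = (-45)² = 2025)
z = 8421 (z = 8432 - 11 = 8421)
p = -12698 (p = -21119 + 8421 = -12698)
(44389 + p)/(-29859 + j) = (44389 - 12698)/(-29859 + 2025) = 31691/(-27834) = 31691*(-1/27834) = -31691/27834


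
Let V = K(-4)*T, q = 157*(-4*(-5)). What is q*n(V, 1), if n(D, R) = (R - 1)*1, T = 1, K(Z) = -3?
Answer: 0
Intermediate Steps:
q = 3140 (q = 157*20 = 3140)
V = -3 (V = -3*1 = -3)
n(D, R) = -1 + R (n(D, R) = (-1 + R)*1 = -1 + R)
q*n(V, 1) = 3140*(-1 + 1) = 3140*0 = 0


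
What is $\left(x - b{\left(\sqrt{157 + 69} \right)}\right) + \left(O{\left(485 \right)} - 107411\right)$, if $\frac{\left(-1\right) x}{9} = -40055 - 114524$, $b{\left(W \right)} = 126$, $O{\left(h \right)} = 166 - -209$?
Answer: $1284049$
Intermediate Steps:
$O{\left(h \right)} = 375$ ($O{\left(h \right)} = 166 + 209 = 375$)
$x = 1391211$ ($x = - 9 \left(-40055 - 114524\right) = \left(-9\right) \left(-154579\right) = 1391211$)
$\left(x - b{\left(\sqrt{157 + 69} \right)}\right) + \left(O{\left(485 \right)} - 107411\right) = \left(1391211 - 126\right) + \left(375 - 107411\right) = \left(1391211 - 126\right) - 107036 = 1391085 - 107036 = 1284049$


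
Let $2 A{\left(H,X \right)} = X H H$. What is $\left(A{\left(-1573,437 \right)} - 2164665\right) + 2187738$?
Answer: $\frac{1081327919}{2} \approx 5.4066 \cdot 10^{8}$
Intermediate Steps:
$A{\left(H,X \right)} = \frac{X H^{2}}{2}$ ($A{\left(H,X \right)} = \frac{X H H}{2} = \frac{H X H}{2} = \frac{X H^{2}}{2}$)
$\left(A{\left(-1573,437 \right)} - 2164665\right) + 2187738 = \left(\frac{1}{2} \cdot 437 \left(-1573\right)^{2} - 2164665\right) + 2187738 = \left(\frac{1}{2} \cdot 437 \cdot 2474329 - 2164665\right) + 2187738 = \left(\frac{1081281773}{2} - 2164665\right) + 2187738 = \frac{1076952443}{2} + 2187738 = \frac{1081327919}{2}$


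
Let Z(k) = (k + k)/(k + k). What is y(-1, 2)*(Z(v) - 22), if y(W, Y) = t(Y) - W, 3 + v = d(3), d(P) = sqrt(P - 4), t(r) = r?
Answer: -63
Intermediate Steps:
d(P) = sqrt(-4 + P)
v = -3 + I (v = -3 + sqrt(-4 + 3) = -3 + sqrt(-1) = -3 + I ≈ -3.0 + 1.0*I)
y(W, Y) = Y - W
Z(k) = 1 (Z(k) = (2*k)/((2*k)) = (2*k)*(1/(2*k)) = 1)
y(-1, 2)*(Z(v) - 22) = (2 - 1*(-1))*(1 - 22) = (2 + 1)*(-21) = 3*(-21) = -63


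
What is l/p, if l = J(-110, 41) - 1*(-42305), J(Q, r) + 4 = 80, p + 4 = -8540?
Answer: -14127/2848 ≈ -4.9603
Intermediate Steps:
p = -8544 (p = -4 - 8540 = -8544)
J(Q, r) = 76 (J(Q, r) = -4 + 80 = 76)
l = 42381 (l = 76 - 1*(-42305) = 76 + 42305 = 42381)
l/p = 42381/(-8544) = 42381*(-1/8544) = -14127/2848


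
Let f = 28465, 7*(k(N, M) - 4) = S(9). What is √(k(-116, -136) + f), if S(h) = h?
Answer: 2*√348761/7 ≈ 168.73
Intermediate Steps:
k(N, M) = 37/7 (k(N, M) = 4 + (⅐)*9 = 4 + 9/7 = 37/7)
√(k(-116, -136) + f) = √(37/7 + 28465) = √(199292/7) = 2*√348761/7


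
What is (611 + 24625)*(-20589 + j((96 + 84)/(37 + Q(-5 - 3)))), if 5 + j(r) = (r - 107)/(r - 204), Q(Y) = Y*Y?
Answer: -884524384587/1702 ≈ -5.1970e+8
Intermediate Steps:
Q(Y) = Y²
j(r) = -5 + (-107 + r)/(-204 + r) (j(r) = -5 + (r - 107)/(r - 204) = -5 + (-107 + r)/(-204 + r))
(611 + 24625)*(-20589 + j((96 + 84)/(37 + Q(-5 - 3)))) = (611 + 24625)*(-20589 + (913 - 4*(96 + 84)/(37 + (-5 - 3)²))/(-204 + (96 + 84)/(37 + (-5 - 3)²))) = 25236*(-20589 + (913 - 720/(37 + (-8)²))/(-204 + 180/(37 + (-8)²))) = 25236*(-20589 + (913 - 720/(37 + 64))/(-204 + 180/(37 + 64))) = 25236*(-20589 + (913 - 720/101)/(-204 + 180/101)) = 25236*(-20589 + (913 - 720/101)/(-204 + 180*(1/101))) = 25236*(-20589 + (913 - 4*180/101)/(-204 + 180/101)) = 25236*(-20589 + (913 - 720/101)/(-20424/101)) = 25236*(-20589 - 101/20424*91493/101) = 25236*(-20589 - 91493/20424) = 25236*(-420601229/20424) = -884524384587/1702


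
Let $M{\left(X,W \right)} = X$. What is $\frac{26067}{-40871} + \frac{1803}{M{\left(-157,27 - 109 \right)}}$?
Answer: $- \frac{77782932}{6416747} \approx -12.122$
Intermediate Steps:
$\frac{26067}{-40871} + \frac{1803}{M{\left(-157,27 - 109 \right)}} = \frac{26067}{-40871} + \frac{1803}{-157} = 26067 \left(- \frac{1}{40871}\right) + 1803 \left(- \frac{1}{157}\right) = - \frac{26067}{40871} - \frac{1803}{157} = - \frac{77782932}{6416747}$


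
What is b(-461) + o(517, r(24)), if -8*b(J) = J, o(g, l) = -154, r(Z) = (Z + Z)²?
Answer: -771/8 ≈ -96.375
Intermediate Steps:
r(Z) = 4*Z² (r(Z) = (2*Z)² = 4*Z²)
b(J) = -J/8
b(-461) + o(517, r(24)) = -⅛*(-461) - 154 = 461/8 - 154 = -771/8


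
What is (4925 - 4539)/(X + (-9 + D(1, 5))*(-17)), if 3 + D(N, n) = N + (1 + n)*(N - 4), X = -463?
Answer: 193/15 ≈ 12.867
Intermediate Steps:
D(N, n) = -3 + N + (1 + n)*(-4 + N) (D(N, n) = -3 + (N + (1 + n)*(N - 4)) = -3 + (N + (1 + n)*(-4 + N)) = -3 + N + (1 + n)*(-4 + N))
(4925 - 4539)/(X + (-9 + D(1, 5))*(-17)) = (4925 - 4539)/(-463 + (-9 + (-7 - 4*5 + 2*1 + 1*5))*(-17)) = 386/(-463 + (-9 + (-7 - 20 + 2 + 5))*(-17)) = 386/(-463 + (-9 - 20)*(-17)) = 386/(-463 - 29*(-17)) = 386/(-463 + 493) = 386/30 = 386*(1/30) = 193/15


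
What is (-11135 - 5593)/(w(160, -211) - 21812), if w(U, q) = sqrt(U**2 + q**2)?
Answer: 364871136/475693223 + 16728*sqrt(70121)/475693223 ≈ 0.77634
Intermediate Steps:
(-11135 - 5593)/(w(160, -211) - 21812) = (-11135 - 5593)/(sqrt(160**2 + (-211)**2) - 21812) = -16728/(sqrt(25600 + 44521) - 21812) = -16728/(sqrt(70121) - 21812) = -16728/(-21812 + sqrt(70121))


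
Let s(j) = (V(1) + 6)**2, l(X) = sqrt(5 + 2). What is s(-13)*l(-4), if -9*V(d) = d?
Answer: 2809*sqrt(7)/81 ≈ 91.752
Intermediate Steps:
V(d) = -d/9
l(X) = sqrt(7)
s(j) = 2809/81 (s(j) = (-1/9*1 + 6)**2 = (-1/9 + 6)**2 = (53/9)**2 = 2809/81)
s(-13)*l(-4) = 2809*sqrt(7)/81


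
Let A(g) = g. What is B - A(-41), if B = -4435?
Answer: -4394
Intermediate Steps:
B - A(-41) = -4435 - 1*(-41) = -4435 + 41 = -4394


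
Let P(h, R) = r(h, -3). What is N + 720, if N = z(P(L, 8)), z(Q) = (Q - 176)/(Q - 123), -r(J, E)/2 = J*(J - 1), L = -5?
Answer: 131996/183 ≈ 721.29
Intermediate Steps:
r(J, E) = -2*J*(-1 + J) (r(J, E) = -2*J*(J - 1) = -2*J*(-1 + J))
P(h, R) = 2*h*(1 - h)
z(Q) = (-176 + Q)/(-123 + Q)
N = 236/183 (N = (-176 + 2*(-5)*(1 - 1*(-5)))/(-123 + 2*(-5)*(1 - 1*(-5))) = (-176 + 2*(-5)*(1 + 5))/(-123 + 2*(-5)*(1 + 5)) = (-176 + 2*(-5)*6)/(-123 + 2*(-5)*6) = (-176 - 60)/(-123 - 60) = -236/(-183) = -1/183*(-236) = 236/183 ≈ 1.2896)
N + 720 = 236/183 + 720 = 131996/183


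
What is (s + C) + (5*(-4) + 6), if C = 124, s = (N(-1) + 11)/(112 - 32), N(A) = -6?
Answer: 1761/16 ≈ 110.06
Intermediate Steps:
s = 1/16 (s = (-6 + 11)/(112 - 32) = 5/80 = 5*(1/80) = 1/16 ≈ 0.062500)
(s + C) + (5*(-4) + 6) = (1/16 + 124) + (5*(-4) + 6) = 1985/16 + (-20 + 6) = 1985/16 - 14 = 1761/16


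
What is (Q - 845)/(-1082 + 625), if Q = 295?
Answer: 550/457 ≈ 1.2035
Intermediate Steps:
(Q - 845)/(-1082 + 625) = (295 - 845)/(-1082 + 625) = -550/(-457) = -550*(-1/457) = 550/457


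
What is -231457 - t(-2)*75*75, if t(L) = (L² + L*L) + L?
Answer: -265207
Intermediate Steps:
t(L) = L + 2*L² (t(L) = (L² + L²) + L = 2*L² + L = L + 2*L²)
-231457 - t(-2)*75*75 = -231457 - -2*(1 + 2*(-2))*75*75 = -231457 - -2*(1 - 4)*75*75 = -231457 - -2*(-3)*75*75 = -231457 - 6*75*75 = -231457 - 450*75 = -231457 - 1*33750 = -231457 - 33750 = -265207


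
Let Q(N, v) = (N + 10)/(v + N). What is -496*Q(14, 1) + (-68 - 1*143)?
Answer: -5023/5 ≈ -1004.6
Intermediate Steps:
Q(N, v) = (10 + N)/(N + v)
-496*Q(14, 1) + (-68 - 1*143) = -496*(10 + 14)/(14 + 1) + (-68 - 1*143) = -496*24/15 + (-68 - 143) = -496*24/15 - 211 = -496*8/5 - 211 = -3968/5 - 211 = -5023/5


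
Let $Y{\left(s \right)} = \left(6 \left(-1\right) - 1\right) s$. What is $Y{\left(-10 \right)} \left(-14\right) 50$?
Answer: $-49000$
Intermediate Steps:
$Y{\left(s \right)} = - 7 s$ ($Y{\left(s \right)} = \left(-6 - 1\right) s = - 7 s$)
$Y{\left(-10 \right)} \left(-14\right) 50 = \left(-7\right) \left(-10\right) \left(-14\right) 50 = 70 \left(-14\right) 50 = \left(-980\right) 50 = -49000$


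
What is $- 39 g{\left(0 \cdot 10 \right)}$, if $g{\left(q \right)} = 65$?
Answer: $-2535$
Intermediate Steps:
$- 39 g{\left(0 \cdot 10 \right)} = \left(-39\right) 65 = -2535$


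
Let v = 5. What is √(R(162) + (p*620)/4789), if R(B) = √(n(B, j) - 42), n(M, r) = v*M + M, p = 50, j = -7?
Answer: √(148459000 + 22934521*√930)/4789 ≈ 6.0802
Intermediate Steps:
n(M, r) = 6*M (n(M, r) = 5*M + M = 6*M)
R(B) = √(-42 + 6*B) (R(B) = √(6*B - 42) = √(-42 + 6*B))
√(R(162) + (p*620)/4789) = √(√(-42 + 6*162) + (50*620)/4789) = √(√(-42 + 972) + 31000*(1/4789)) = √(√930 + 31000/4789) = √(31000/4789 + √930)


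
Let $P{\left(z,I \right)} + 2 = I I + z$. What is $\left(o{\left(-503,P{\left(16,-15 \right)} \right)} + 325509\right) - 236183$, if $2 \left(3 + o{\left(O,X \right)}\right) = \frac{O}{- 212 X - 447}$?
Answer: $\frac{9131490793}{102230} \approx 89323.0$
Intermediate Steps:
$P{\left(z,I \right)} = -2 + z + I^{2}$ ($P{\left(z,I \right)} = -2 + \left(I I + z\right) = -2 + \left(I^{2} + z\right) = -2 + \left(z + I^{2}\right) = -2 + z + I^{2}$)
$o{\left(O,X \right)} = -3 + \frac{O}{2 \left(-447 - 212 X\right)}$ ($o{\left(O,X \right)} = -3 + \frac{O \frac{1}{- 212 X - 447}}{2} = -3 + \frac{O \frac{1}{-447 - 212 X}}{2} = -3 + \frac{O}{2 \left(-447 - 212 X\right)}$)
$\left(o{\left(-503,P{\left(16,-15 \right)} \right)} + 325509\right) - 236183 = \left(\frac{-2682 - -503 - 1272 \left(-2 + 16 + \left(-15\right)^{2}\right)}{2 \left(447 + 212 \left(-2 + 16 + \left(-15\right)^{2}\right)\right)} + 325509\right) - 236183 = \left(\frac{-2682 + 503 - 1272 \left(-2 + 16 + 225\right)}{2 \left(447 + 212 \left(-2 + 16 + 225\right)\right)} + 325509\right) - 236183 = \left(\frac{-2682 + 503 - 304008}{2 \left(447 + 212 \cdot 239\right)} + 325509\right) - 236183 = \left(\frac{-2682 + 503 - 304008}{2 \left(447 + 50668\right)} + 325509\right) - 236183 = \left(\frac{1}{2} \cdot \frac{1}{51115} \left(-306187\right) + 325509\right) - 236183 = \left(- \frac{306187}{102230} + 325509\right) - 236183 = \frac{33276478883}{102230} - 236183 = \frac{9131490793}{102230}$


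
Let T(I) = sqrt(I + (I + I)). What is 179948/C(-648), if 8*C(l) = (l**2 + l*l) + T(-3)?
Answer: 134330462208/78364164097 - 1439584*I/235092492291 ≈ 1.7142 - 6.1235e-6*I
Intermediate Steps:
T(I) = sqrt(3)*sqrt(I) (T(I) = sqrt(I + 2*I) = sqrt(3*I) = sqrt(3)*sqrt(I))
C(l) = l**2/4 + 3*I/8 (C(l) = ((l**2 + l*l) + sqrt(3)*sqrt(-3))/8 = ((l**2 + l**2) + sqrt(3)*(I*sqrt(3)))/8 = (2*l**2 + 3*I)/8 = l**2/4 + 3*I/8)
179948/C(-648) = 179948/((1/4)*(-648)**2 + 3*I/8) = 179948/((1/4)*419904 + 3*I/8) = 179948/(104976 + 3*I/8) = 179948*(64*(104976 - 3*I/8)/705277476873) = 11516672*(104976 - 3*I/8)/705277476873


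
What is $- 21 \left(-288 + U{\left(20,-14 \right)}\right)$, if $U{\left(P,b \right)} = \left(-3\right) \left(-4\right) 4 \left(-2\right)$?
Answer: $8064$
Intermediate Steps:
$U{\left(P,b \right)} = -96$ ($U{\left(P,b \right)} = 12 \cdot 4 \left(-2\right) = 48 \left(-2\right) = -96$)
$- 21 \left(-288 + U{\left(20,-14 \right)}\right) = - 21 \left(-288 - 96\right) = \left(-21\right) \left(-384\right) = 8064$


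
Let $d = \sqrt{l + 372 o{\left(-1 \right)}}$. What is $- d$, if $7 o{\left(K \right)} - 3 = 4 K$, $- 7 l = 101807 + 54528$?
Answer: $- \frac{i \sqrt{1096949}}{7} \approx - 149.62 i$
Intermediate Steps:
$l = - \frac{156335}{7}$ ($l = - \frac{101807 + 54528}{7} = \left(- \frac{1}{7}\right) 156335 = - \frac{156335}{7} \approx -22334.0$)
$o{\left(K \right)} = \frac{3}{7} + \frac{4 K}{7}$
$d = \frac{i \sqrt{1096949}}{7}$ ($d = \sqrt{- \frac{156335}{7} + 372 \left(\frac{3}{7} + \frac{4}{7} \left(-1\right)\right)} = \sqrt{- \frac{156335}{7} + 372 \left(\frac{3}{7} - \frac{4}{7}\right)} = \sqrt{- \frac{156335}{7} + 372 \left(- \frac{1}{7}\right)} = \sqrt{- \frac{156335}{7} - \frac{372}{7}} = \sqrt{- \frac{156707}{7}} = \frac{i \sqrt{1096949}}{7} \approx 149.62 i$)
$- d = - \frac{i \sqrt{1096949}}{7}$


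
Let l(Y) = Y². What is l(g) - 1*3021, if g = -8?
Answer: -2957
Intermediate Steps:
l(g) - 1*3021 = (-8)² - 1*3021 = 64 - 3021 = -2957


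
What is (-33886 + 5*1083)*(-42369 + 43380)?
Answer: -28784181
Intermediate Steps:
(-33886 + 5*1083)*(-42369 + 43380) = (-33886 + 5415)*1011 = -28471*1011 = -28784181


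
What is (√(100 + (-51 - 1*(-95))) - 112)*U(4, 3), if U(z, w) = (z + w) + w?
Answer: -1000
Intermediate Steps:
U(z, w) = z + 2*w (U(z, w) = (w + z) + w = z + 2*w)
(√(100 + (-51 - 1*(-95))) - 112)*U(4, 3) = (√(100 + (-51 - 1*(-95))) - 112)*(4 + 2*3) = (√(100 + (-51 + 95)) - 112)*(4 + 6) = (√(100 + 44) - 112)*10 = (√144 - 112)*10 = (12 - 112)*10 = -100*10 = -1000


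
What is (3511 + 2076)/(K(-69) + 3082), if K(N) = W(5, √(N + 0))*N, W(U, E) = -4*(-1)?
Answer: 5587/2806 ≈ 1.9911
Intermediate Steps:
W(U, E) = 4
K(N) = 4*N
(3511 + 2076)/(K(-69) + 3082) = (3511 + 2076)/(4*(-69) + 3082) = 5587/(-276 + 3082) = 5587/2806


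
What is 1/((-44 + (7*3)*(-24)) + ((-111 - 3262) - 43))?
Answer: -1/3964 ≈ -0.00025227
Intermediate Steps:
1/((-44 + (7*3)*(-24)) + ((-111 - 3262) - 43)) = 1/((-44 + 21*(-24)) + (-3373 - 43)) = 1/((-44 - 504) - 3416) = 1/(-548 - 3416) = 1/(-3964) = -1/3964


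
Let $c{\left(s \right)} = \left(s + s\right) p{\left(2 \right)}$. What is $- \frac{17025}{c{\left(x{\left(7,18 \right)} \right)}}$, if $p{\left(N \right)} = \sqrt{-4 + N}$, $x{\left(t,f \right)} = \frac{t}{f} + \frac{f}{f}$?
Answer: $\frac{6129 i \sqrt{2}}{2} \approx 4333.9 i$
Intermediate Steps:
$x{\left(t,f \right)} = 1 + \frac{t}{f}$ ($x{\left(t,f \right)} = \frac{t}{f} + 1 = 1 + \frac{t}{f}$)
$c{\left(s \right)} = 2 i s \sqrt{2}$ ($c{\left(s \right)} = \left(s + s\right) \sqrt{-4 + 2} = 2 s \sqrt{-2} = 2 s i \sqrt{2} = 2 i s \sqrt{2}$)
$- \frac{17025}{c{\left(x{\left(7,18 \right)} \right)}} = - \frac{17025}{2 i \frac{18 + 7}{18} \sqrt{2}} = - \frac{17025}{2 i \frac{1}{18} \cdot 25 \sqrt{2}} = - \frac{17025}{2 i \frac{25}{18} \sqrt{2}} = - \frac{17025}{\frac{25}{9} i \sqrt{2}} = - 17025 \left(- \frac{9 i \sqrt{2}}{50}\right) = \frac{6129 i \sqrt{2}}{2}$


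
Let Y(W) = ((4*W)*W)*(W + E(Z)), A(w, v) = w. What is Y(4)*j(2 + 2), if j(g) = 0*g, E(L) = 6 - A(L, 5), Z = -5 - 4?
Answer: 0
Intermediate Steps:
Z = -9
E(L) = 6 - L
j(g) = 0
Y(W) = 4*W**2*(15 + W) (Y(W) = ((4*W)*W)*(W + (6 - 1*(-9))) = (4*W**2)*(W + (6 + 9)) = (4*W**2)*(W + 15) = (4*W**2)*(15 + W) = 4*W**2*(15 + W))
Y(4)*j(2 + 2) = (4*4**2*(15 + 4))*0 = (4*16*19)*0 = 1216*0 = 0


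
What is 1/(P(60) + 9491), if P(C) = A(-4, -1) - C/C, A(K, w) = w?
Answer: 1/9489 ≈ 0.00010539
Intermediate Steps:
P(C) = -2 (P(C) = -1 - C/C = -1 - 1*1 = -1 - 1 = -2)
1/(P(60) + 9491) = 1/(-2 + 9491) = 1/9489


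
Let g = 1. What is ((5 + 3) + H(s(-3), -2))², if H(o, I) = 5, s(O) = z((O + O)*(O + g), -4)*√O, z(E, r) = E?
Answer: 169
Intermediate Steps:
s(O) = 2*O^(3/2)*(1 + O) (s(O) = ((O + O)*(O + 1))*√O = ((2*O)*(1 + O))*√O = (2*O*(1 + O))*√O = 2*O^(3/2)*(1 + O))
((5 + 3) + H(s(-3), -2))² = ((5 + 3) + 5)² = (8 + 5)² = 13² = 169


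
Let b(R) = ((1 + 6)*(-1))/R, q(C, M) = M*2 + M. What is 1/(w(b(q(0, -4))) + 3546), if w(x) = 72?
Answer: 1/3618 ≈ 0.00027640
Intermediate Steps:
q(C, M) = 3*M (q(C, M) = 2*M + M = 3*M)
b(R) = -7/R (b(R) = (7*(-1))/R = -7/R)
1/(w(b(q(0, -4))) + 3546) = 1/(72 + 3546) = 1/3618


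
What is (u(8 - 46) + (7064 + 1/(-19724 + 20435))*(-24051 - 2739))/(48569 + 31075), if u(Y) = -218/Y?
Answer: -852168397517/358636932 ≈ -2376.1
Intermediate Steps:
(u(8 - 46) + (7064 + 1/(-19724 + 20435))*(-24051 - 2739))/(48569 + 31075) = (-218/(8 - 46) + (7064 + 1/(-19724 + 20435))*(-24051 - 2739))/(48569 + 31075) = (-218/(-38) + (7064 + 1/711)*(-26790))/79644 = (-218*(-1/38) + (7064 + 1/711)*(-26790))*(1/79644) = (109/19 + (5022505/711)*(-26790))*(1/79644) = (109/19 - 44850969650/237)*(1/79644) = -852168397517/4503*1/79644 = -852168397517/358636932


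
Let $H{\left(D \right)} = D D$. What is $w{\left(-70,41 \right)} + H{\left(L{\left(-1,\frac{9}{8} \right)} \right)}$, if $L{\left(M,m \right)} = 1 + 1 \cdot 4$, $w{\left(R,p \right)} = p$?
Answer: $66$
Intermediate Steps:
$L{\left(M,m \right)} = 5$ ($L{\left(M,m \right)} = 1 + 4 = 5$)
$H{\left(D \right)} = D^{2}$
$w{\left(-70,41 \right)} + H{\left(L{\left(-1,\frac{9}{8} \right)} \right)} = 41 + 5^{2} = 41 + 25 = 66$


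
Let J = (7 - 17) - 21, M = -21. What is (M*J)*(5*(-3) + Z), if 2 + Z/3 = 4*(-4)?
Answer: -44919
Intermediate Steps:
Z = -54 (Z = -6 + 3*(4*(-4)) = -6 + 3*(-16) = -6 - 48 = -54)
J = -31 (J = -10 - 21 = -31)
(M*J)*(5*(-3) + Z) = (-21*(-31))*(5*(-3) - 54) = 651*(-15 - 54) = 651*(-69) = -44919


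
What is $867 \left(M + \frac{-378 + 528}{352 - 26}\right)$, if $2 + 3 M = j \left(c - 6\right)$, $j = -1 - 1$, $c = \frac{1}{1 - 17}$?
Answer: $\frac{4335867}{1304} \approx 3325.1$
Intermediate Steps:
$c = - \frac{1}{16}$ ($c = \frac{1}{-16} = - \frac{1}{16} \approx -0.0625$)
$j = -2$
$M = \frac{27}{8}$ ($M = - \frac{2}{3} + \frac{\left(-2\right) \left(- \frac{1}{16} - 6\right)}{3} = - \frac{2}{3} + \frac{\left(-2\right) \left(- \frac{97}{16}\right)}{3} = - \frac{2}{3} + \frac{1}{3} \cdot \frac{97}{8} = - \frac{2}{3} + \frac{97}{24} = \frac{27}{8} \approx 3.375$)
$867 \left(M + \frac{-378 + 528}{352 - 26}\right) = 867 \left(\frac{27}{8} + \frac{-378 + 528}{352 - 26}\right) = 867 \left(\frac{27}{8} + \frac{150}{326}\right) = 867 \left(\frac{27}{8} + 150 \cdot \frac{1}{326}\right) = 867 \left(\frac{27}{8} + \frac{75}{163}\right) = 867 \cdot \frac{5001}{1304} = \frac{4335867}{1304}$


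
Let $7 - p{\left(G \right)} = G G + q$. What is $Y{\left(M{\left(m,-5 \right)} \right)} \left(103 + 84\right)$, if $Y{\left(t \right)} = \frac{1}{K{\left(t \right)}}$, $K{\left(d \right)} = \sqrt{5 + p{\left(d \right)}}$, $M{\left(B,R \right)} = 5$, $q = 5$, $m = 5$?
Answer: $- \frac{187 i \sqrt{2}}{6} \approx - 44.076 i$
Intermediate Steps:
$p{\left(G \right)} = 2 - G^{2}$ ($p{\left(G \right)} = 7 - \left(G G + 5\right) = 7 - \left(G^{2} + 5\right) = 7 - \left(5 + G^{2}\right) = 2 - G^{2}$)
$K{\left(d \right)} = \sqrt{7 - d^{2}}$ ($K{\left(d \right)} = \sqrt{5 - \left(-2 + d^{2}\right)} = \sqrt{7 - d^{2}}$)
$Y{\left(t \right)} = \frac{1}{\sqrt{7 - t^{2}}}$
$Y{\left(M{\left(m,-5 \right)} \right)} \left(103 + 84\right) = \frac{103 + 84}{\sqrt{7 - 5^{2}}} = \frac{1}{\sqrt{7 - 25}} \cdot 187 = \frac{1}{\sqrt{-18}} \cdot 187 = - \frac{i \sqrt{2}}{6} \cdot 187 = - \frac{187 i \sqrt{2}}{6}$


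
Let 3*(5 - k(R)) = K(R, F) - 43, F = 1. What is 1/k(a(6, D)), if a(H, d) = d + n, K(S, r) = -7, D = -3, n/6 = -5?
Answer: 3/65 ≈ 0.046154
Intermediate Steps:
n = -30 (n = 6*(-5) = -30)
a(H, d) = -30 + d (a(H, d) = d - 30 = -30 + d)
k(R) = 65/3 (k(R) = 5 - (-7 - 43)/3 = 5 - ⅓*(-50) = 5 + 50/3 = 65/3)
1/k(a(6, D)) = 1/(65/3) = 3/65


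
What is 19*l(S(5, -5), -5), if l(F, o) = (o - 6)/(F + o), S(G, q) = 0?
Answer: 209/5 ≈ 41.800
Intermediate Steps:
l(F, o) = (-6 + o)/(F + o)
19*l(S(5, -5), -5) = 19*((-6 - 5)/(0 - 5)) = 19*(-11/(-5)) = 19*(-⅕*(-11)) = 19*(11/5) = 209/5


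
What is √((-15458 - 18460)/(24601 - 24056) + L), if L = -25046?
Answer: 2*I*√1864443365/545 ≈ 158.46*I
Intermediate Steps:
√((-15458 - 18460)/(24601 - 24056) + L) = √((-15458 - 18460)/(24601 - 24056) - 25046) = √(-33918/545 - 25046) = √(-13683988/545) = 2*I*√1864443365/545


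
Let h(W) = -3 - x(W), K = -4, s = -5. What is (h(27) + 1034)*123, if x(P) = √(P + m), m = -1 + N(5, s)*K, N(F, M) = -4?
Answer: 126813 - 123*√42 ≈ 1.2602e+5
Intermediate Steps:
m = 15 (m = -1 - 4*(-4) = -1 + 16 = 15)
x(P) = √(15 + P) (x(P) = √(P + 15) = √(15 + P))
h(W) = -3 - √(15 + W)
(h(27) + 1034)*123 = ((-3 - √(15 + 27)) + 1034)*123 = ((-3 - √42) + 1034)*123 = (1031 - √42)*123 = 126813 - 123*√42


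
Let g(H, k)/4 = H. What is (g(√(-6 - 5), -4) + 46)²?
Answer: 1940 + 368*I*√11 ≈ 1940.0 + 1220.5*I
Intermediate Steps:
g(H, k) = 4*H
(g(√(-6 - 5), -4) + 46)² = (4*√(-6 - 5) + 46)² = (4*√(-11) + 46)² = (4*(I*√11) + 46)² = (4*I*√11 + 46)² = (46 + 4*I*√11)²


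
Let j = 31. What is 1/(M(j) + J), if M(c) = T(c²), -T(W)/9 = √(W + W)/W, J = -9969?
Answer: -3193403/31835034453 + 31*√2/10611678151 ≈ -0.00010031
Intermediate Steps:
T(W) = -9*√2/√W (T(W) = -9*√(W + W)/W = -9*√(2*W)/W = -9*√2*√W/W = -9*√2/√W)
M(c) = -9*√2/√(c²)
1/(M(j) + J) = 1/(-9*√2/√(31²) - 9969) = 1/(-9*√2/√961 - 9969) = 1/(-9*√2*1/31 - 9969) = 1/(-9*√2/31 - 9969) = 1/(-9969 - 9*√2/31)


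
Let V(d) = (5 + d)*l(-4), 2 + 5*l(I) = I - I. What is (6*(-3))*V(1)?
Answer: 216/5 ≈ 43.200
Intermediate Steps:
l(I) = -⅖ (l(I) = -⅖ + (I - I)/5 = -⅖ + (⅕)*0 = -⅖ + 0 = -⅖)
V(d) = -2 - 2*d/5 (V(d) = (5 + d)*(-⅖) = -2 - 2*d/5)
(6*(-3))*V(1) = (6*(-3))*(-2 - ⅖*1) = -18*(-2 - ⅖) = -18*(-12/5) = 216/5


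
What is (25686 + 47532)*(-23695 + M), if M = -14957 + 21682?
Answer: -1242509460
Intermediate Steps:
M = 6725
(25686 + 47532)*(-23695 + M) = (25686 + 47532)*(-23695 + 6725) = 73218*(-16970) = -1242509460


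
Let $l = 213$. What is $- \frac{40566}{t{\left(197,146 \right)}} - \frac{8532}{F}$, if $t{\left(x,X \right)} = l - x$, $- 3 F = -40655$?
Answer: $- \frac{824810133}{325240} \approx -2536.0$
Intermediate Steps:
$F = \frac{40655}{3}$ ($F = \left(- \frac{1}{3}\right) \left(-40655\right) = \frac{40655}{3} \approx 13552.0$)
$t{\left(x,X \right)} = 213 - x$
$- \frac{40566}{t{\left(197,146 \right)}} - \frac{8532}{F} = - \frac{40566}{213 - 197} - \frac{8532}{\frac{40655}{3}} = - \frac{40566}{213 - 197} - \frac{25596}{40655} = - \frac{40566}{16} - \frac{25596}{40655} = \left(-40566\right) \frac{1}{16} - \frac{25596}{40655} = - \frac{20283}{8} - \frac{25596}{40655} = - \frac{824810133}{325240}$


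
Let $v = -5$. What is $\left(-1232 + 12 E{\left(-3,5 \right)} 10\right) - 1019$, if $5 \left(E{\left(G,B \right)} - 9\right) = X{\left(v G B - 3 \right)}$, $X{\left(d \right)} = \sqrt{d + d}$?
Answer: $-883$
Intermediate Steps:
$X{\left(d \right)} = \sqrt{2} \sqrt{d}$ ($X{\left(d \right)} = \sqrt{2 d} = \sqrt{2} \sqrt{d}$)
$E{\left(G,B \right)} = 9 + \frac{\sqrt{2} \sqrt{-3 - 5 B G}}{5}$ ($E{\left(G,B \right)} = 9 + \frac{\sqrt{2} \sqrt{- 5 G B - 3}}{5} = 9 + \frac{\sqrt{2} \sqrt{- 5 B G - 3}}{5} = 9 + \frac{\sqrt{2} \sqrt{-3 - 5 B G}}{5}$)
$\left(-1232 + 12 E{\left(-3,5 \right)} 10\right) - 1019 = \left(-1232 + 12 \left(9 + \frac{\sqrt{-6 - 50 \left(-3\right)}}{5}\right) 10\right) - 1019 = \left(-1232 + 12 \left(9 + \frac{\sqrt{-6 + 150}}{5}\right) 10\right) - 1019 = \left(-1232 + 12 \left(9 + \frac{\sqrt{144}}{5}\right) 10\right) - 1019 = \left(-1232 + 12 \left(9 + \frac{1}{5} \cdot 12\right) 10\right) - 1019 = \left(-1232 + 12 \left(9 + \frac{12}{5}\right) 10\right) - 1019 = \left(-1232 + 12 \cdot \frac{57}{5} \cdot 10\right) - 1019 = \left(-1232 + \frac{684}{5} \cdot 10\right) - 1019 = \left(-1232 + 1368\right) - 1019 = 136 - 1019 = -883$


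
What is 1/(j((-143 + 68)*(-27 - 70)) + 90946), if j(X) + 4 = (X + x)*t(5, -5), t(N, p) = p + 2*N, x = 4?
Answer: 1/127337 ≈ 7.8532e-6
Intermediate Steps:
j(X) = 16 + 5*X (j(X) = -4 + (X + 4)*(-5 + 2*5) = -4 + (4 + X)*(-5 + 10) = -4 + (4 + X)*5 = -4 + (20 + 5*X) = 16 + 5*X)
1/(j((-143 + 68)*(-27 - 70)) + 90946) = 1/((16 + 5*((-143 + 68)*(-27 - 70))) + 90946) = 1/((16 + 5*(-75*(-97))) + 90946) = 1/((16 + 5*7275) + 90946) = 1/((16 + 36375) + 90946) = 1/(36391 + 90946) = 1/127337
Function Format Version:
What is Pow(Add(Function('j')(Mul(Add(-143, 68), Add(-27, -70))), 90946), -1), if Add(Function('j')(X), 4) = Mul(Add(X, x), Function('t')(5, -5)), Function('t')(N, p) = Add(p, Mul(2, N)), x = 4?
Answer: Rational(1, 127337) ≈ 7.8532e-6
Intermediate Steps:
Function('j')(X) = Add(16, Mul(5, X)) (Function('j')(X) = Add(-4, Mul(Add(X, 4), Add(-5, Mul(2, 5)))) = Add(-4, Mul(Add(4, X), Add(-5, 10))) = Add(-4, Mul(Add(4, X), 5)) = Add(-4, Add(20, Mul(5, X))) = Add(16, Mul(5, X)))
Pow(Add(Function('j')(Mul(Add(-143, 68), Add(-27, -70))), 90946), -1) = Pow(Add(Add(16, Mul(5, Mul(Add(-143, 68), Add(-27, -70)))), 90946), -1) = Pow(Add(Add(16, Mul(5, Mul(-75, -97))), 90946), -1) = Pow(Add(Add(16, Mul(5, 7275)), 90946), -1) = Pow(Add(Add(16, 36375), 90946), -1) = Pow(Add(36391, 90946), -1) = Pow(127337, -1) = Rational(1, 127337)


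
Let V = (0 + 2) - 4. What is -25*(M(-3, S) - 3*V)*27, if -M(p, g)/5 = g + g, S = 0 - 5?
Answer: -37800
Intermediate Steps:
S = -5
M(p, g) = -10*g (M(p, g) = -5*(g + g) = -10*g)
V = -2 (V = 2 - 4 = -2)
-25*(M(-3, S) - 3*V)*27 = -25*(-10*(-5) - 3*(-2))*27 = -25*(50 + 6)*27 = -25*56*27 = -1400*27 = -37800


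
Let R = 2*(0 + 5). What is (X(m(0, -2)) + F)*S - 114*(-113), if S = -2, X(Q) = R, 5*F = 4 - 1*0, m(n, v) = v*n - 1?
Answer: 64302/5 ≈ 12860.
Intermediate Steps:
m(n, v) = -1 + n*v (m(n, v) = n*v - 1 = -1 + n*v)
R = 10 (R = 2*5 = 10)
F = ⅘ (F = (4 - 1*0)/5 = (4 + 0)/5 = (⅕)*4 = ⅘ ≈ 0.80000)
X(Q) = 10
(X(m(0, -2)) + F)*S - 114*(-113) = (10 + ⅘)*(-2) - 114*(-113) = (54/5)*(-2) + 12882 = -108/5 + 12882 = 64302/5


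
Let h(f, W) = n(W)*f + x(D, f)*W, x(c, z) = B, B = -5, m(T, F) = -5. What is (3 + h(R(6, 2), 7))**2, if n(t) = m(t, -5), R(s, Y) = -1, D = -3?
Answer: 729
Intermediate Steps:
x(c, z) = -5
n(t) = -5
h(f, W) = -5*W - 5*f (h(f, W) = -5*f - 5*W = -5*W - 5*f)
(3 + h(R(6, 2), 7))**2 = (3 + (-5*7 - 5*(-1)))**2 = (3 + (-35 + 5))**2 = (3 - 30)**2 = (-27)**2 = 729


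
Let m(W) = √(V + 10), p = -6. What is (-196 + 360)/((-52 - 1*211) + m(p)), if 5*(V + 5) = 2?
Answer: -107830/172909 - 246*√15/172909 ≈ -0.62913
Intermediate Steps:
V = -23/5 (V = -5 + (⅕)*2 = -5 + ⅖ = -23/5 ≈ -4.6000)
m(W) = 3*√15/5 (m(W) = √(-23/5 + 10) = √(27/5) = 3*√15/5)
(-196 + 360)/((-52 - 1*211) + m(p)) = (-196 + 360)/((-52 - 1*211) + 3*√15/5) = 164/((-52 - 211) + 3*√15/5) = 164/(-263 + 3*√15/5)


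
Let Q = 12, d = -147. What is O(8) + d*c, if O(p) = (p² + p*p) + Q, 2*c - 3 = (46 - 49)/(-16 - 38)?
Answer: -1015/12 ≈ -84.583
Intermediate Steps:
c = 55/36 (c = 3/2 + ((46 - 49)/(-16 - 38))/2 = 3/2 + (-3/(-54))/2 = 3/2 + (-3*(-1/54))/2 = 3/2 + (½)*(1/18) = 3/2 + 1/36 = 55/36 ≈ 1.5278)
O(p) = 12 + 2*p² (O(p) = (p² + p*p) + 12 = (p² + p²) + 12 = 2*p² + 12 = 12 + 2*p²)
O(8) + d*c = (12 + 2*8²) - 147*55/36 = (12 + 2*64) - 2695/12 = (12 + 128) - 2695/12 = 140 - 2695/12 = -1015/12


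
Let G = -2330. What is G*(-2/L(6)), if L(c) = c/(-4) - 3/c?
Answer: -2330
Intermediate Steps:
L(c) = -3/c - c/4 (L(c) = c*(-¼) - 3/c = -c/4 - 3/c = -3/c - c/4)
G*(-2/L(6)) = -(-4660)/(-3/6 - ¼*6) = -(-4660)/(-3*⅙ - 3/2) = -(-4660)/(-½ - 3/2) = -(-4660)/(-2) = -(-4660)*(-1)/2 = -2330*1 = -2330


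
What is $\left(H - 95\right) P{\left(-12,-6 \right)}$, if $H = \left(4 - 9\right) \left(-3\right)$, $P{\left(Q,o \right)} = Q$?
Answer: $960$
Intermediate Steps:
$H = 15$ ($H = \left(4 - 9\right) \left(-3\right) = \left(-5\right) \left(-3\right) = 15$)
$\left(H - 95\right) P{\left(-12,-6 \right)} = \left(15 - 95\right) \left(-12\right) = \left(-80\right) \left(-12\right) = 960$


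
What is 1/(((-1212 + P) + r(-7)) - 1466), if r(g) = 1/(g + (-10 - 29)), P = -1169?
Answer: -46/176963 ≈ -0.00025994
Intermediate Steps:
r(g) = 1/(-39 + g) (r(g) = 1/(g - 39) = 1/(-39 + g))
1/(((-1212 + P) + r(-7)) - 1466) = 1/(((-1212 - 1169) + 1/(-39 - 7)) - 1466) = 1/((-2381 + 1/(-46)) - 1466) = 1/((-2381 - 1/46) - 1466) = 1/(-109527/46 - 1466) = 1/(-176963/46) = -46/176963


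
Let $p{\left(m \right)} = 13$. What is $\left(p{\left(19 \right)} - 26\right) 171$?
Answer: $-2223$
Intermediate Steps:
$\left(p{\left(19 \right)} - 26\right) 171 = \left(13 - 26\right) 171 = \left(-13\right) 171 = -2223$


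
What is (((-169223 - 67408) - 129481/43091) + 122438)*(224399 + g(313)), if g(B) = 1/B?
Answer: -345623086298583072/13487483 ≈ -2.5625e+10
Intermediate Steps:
(((-169223 - 67408) - 129481/43091) + 122438)*(224399 + g(313)) = (((-169223 - 67408) - 129481/43091) + 122438)*(224399 + 1/313) = ((-236631 - 129481*1/43091) + 122438)*(224399 + 1/313) = ((-236631 - 129481/43091) + 122438)*(70236888/313) = (-10196795902/43091 + 122438)*(70236888/313) = -4920820044/43091*70236888/313 = -345623086298583072/13487483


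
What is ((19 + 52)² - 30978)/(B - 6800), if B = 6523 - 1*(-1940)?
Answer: -25937/1663 ≈ -15.597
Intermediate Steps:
B = 8463 (B = 6523 + 1940 = 8463)
((19 + 52)² - 30978)/(B - 6800) = ((19 + 52)² - 30978)/(8463 - 6800) = (71² - 30978)/1663 = (5041 - 30978)*(1/1663) = -25937*1/1663 = -25937/1663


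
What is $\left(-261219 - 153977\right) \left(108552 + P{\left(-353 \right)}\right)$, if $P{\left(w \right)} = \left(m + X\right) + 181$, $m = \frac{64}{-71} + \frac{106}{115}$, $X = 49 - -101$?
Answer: $- \frac{16048767050772}{355} \approx -4.5208 \cdot 10^{10}$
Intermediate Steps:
$X = 150$ ($X = 49 + 101 = 150$)
$m = \frac{166}{8165}$ ($m = 64 \left(- \frac{1}{71}\right) + 106 \cdot \frac{1}{115} = - \frac{64}{71} + \frac{106}{115} = \frac{166}{8165} \approx 0.020331$)
$P{\left(w \right)} = \frac{2702781}{8165}$ ($P{\left(w \right)} = \left(\frac{166}{8165} + 150\right) + 181 = \frac{1224916}{8165} + 181 = \frac{2702781}{8165}$)
$\left(-261219 - 153977\right) \left(108552 + P{\left(-353 \right)}\right) = \left(-261219 - 153977\right) \left(108552 + \frac{2702781}{8165}\right) = \left(-415196\right) \frac{889029861}{8165} = - \frac{16048767050772}{355}$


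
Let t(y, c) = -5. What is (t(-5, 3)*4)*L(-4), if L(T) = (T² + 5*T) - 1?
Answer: 100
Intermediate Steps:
L(T) = -1 + T² + 5*T
(t(-5, 3)*4)*L(-4) = (-5*4)*(-1 + (-4)² + 5*(-4)) = -20*(-1 + 16 - 20) = -20*(-5) = 100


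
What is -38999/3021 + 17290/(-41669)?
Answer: -1677282421/125882049 ≈ -13.324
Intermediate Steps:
-38999/3021 + 17290/(-41669) = -38999*1/3021 + 17290*(-1/41669) = -38999/3021 - 17290/41669 = -1677282421/125882049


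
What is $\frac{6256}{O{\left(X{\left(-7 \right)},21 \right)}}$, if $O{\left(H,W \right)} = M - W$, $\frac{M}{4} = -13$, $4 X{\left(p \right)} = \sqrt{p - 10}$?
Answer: $- \frac{6256}{73} \approx -85.699$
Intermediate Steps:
$X{\left(p \right)} = \frac{\sqrt{-10 + p}}{4}$ ($X{\left(p \right)} = \frac{\sqrt{p - 10}}{4} = \frac{\sqrt{-10 + p}}{4}$)
$M = -52$ ($M = 4 \left(-13\right) = -52$)
$O{\left(H,W \right)} = -52 - W$
$\frac{6256}{O{\left(X{\left(-7 \right)},21 \right)}} = \frac{6256}{-52 - 21} = \frac{6256}{-73} = 6256 \left(- \frac{1}{73}\right) = - \frac{6256}{73}$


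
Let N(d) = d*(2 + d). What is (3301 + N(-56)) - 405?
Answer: 5920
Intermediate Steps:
(3301 + N(-56)) - 405 = (3301 - 56*(2 - 56)) - 405 = (3301 - 56*(-54)) - 405 = (3301 + 3024) - 405 = 6325 - 405 = 5920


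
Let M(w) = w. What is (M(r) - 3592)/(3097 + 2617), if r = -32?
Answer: -1812/2857 ≈ -0.63423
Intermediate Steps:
(M(r) - 3592)/(3097 + 2617) = (-32 - 3592)/(3097 + 2617) = -3624/5714 = -3624*1/5714 = -1812/2857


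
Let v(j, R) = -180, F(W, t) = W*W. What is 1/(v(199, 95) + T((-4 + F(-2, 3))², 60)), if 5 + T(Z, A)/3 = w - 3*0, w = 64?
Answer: -⅓ ≈ -0.33333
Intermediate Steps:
F(W, t) = W²
T(Z, A) = 177 (T(Z, A) = -15 + 3*(64 - 3*0) = -15 + 3*(64 + 0) = -15 + 3*64 = -15 + 192 = 177)
1/(v(199, 95) + T((-4 + F(-2, 3))², 60)) = 1/(-180 + 177) = 1/(-3) = -⅓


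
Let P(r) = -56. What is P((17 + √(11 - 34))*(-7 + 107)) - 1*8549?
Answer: -8605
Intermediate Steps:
P((17 + √(11 - 34))*(-7 + 107)) - 1*8549 = -56 - 1*8549 = -56 - 8549 = -8605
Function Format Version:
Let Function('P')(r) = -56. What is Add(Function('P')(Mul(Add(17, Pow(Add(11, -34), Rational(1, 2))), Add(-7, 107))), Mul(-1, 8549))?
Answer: -8605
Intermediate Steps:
Add(Function('P')(Mul(Add(17, Pow(Add(11, -34), Rational(1, 2))), Add(-7, 107))), Mul(-1, 8549)) = Add(-56, Mul(-1, 8549)) = Add(-56, -8549) = -8605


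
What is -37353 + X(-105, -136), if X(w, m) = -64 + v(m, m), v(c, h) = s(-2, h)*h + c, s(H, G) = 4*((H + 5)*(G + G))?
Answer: 406351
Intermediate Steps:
s(H, G) = 8*G*(5 + H) (s(H, G) = 4*((5 + H)*(2*G)) = 4*(2*G*(5 + H)) = 8*G*(5 + H))
v(c, h) = c + 24*h² (v(c, h) = (8*h*(5 - 2))*h + c = (8*h*3)*h + c = (24*h)*h + c = 24*h² + c = c + 24*h²)
X(w, m) = -64 + m + 24*m² (X(w, m) = -64 + (m + 24*m²) = -64 + m + 24*m²)
-37353 + X(-105, -136) = -37353 + (-64 - 136 + 24*(-136)²) = -37353 + (-64 - 136 + 24*18496) = -37353 + (-64 - 136 + 443904) = -37353 + 443704 = 406351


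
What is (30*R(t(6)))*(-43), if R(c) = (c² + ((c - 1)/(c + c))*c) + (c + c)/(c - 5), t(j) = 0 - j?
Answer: -476655/11 ≈ -43332.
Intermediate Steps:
t(j) = -j
R(c) = -½ + c² + c/2 + 2*c/(-5 + c) (R(c) = (c² + ((-1 + c)/((2*c)))*c) + (2*c)/(-5 + c) = (c² + ((-1 + c)*(1/(2*c)))*c) + 2*c/(-5 + c) = (c² + ((-1 + c)/(2*c))*c) + 2*c/(-5 + c) = (c² + (-½ + c/2)) + 2*c/(-5 + c) = (-½ + c² + c/2) + 2*c/(-5 + c) = -½ + c² + c/2 + 2*c/(-5 + c))
(30*R(t(6)))*(-43) = (30*((5/2 + (-1*6)³ - (-1)*6 - 9*(-1*6)²/2)/(-5 - 1*6)))*(-43) = (30*((5/2 + (-6)³ - 1*(-6) - 9/2*(-6)²)/(-5 - 6)))*(-43) = (30*((5/2 - 216 + 6 - 9/2*36)/(-11)))*(-43) = (30*(-(5/2 - 216 + 6 - 162)/11))*(-43) = (30*(-1/11*(-739/2)))*(-43) = (30*(739/22))*(-43) = (11085/11)*(-43) = -476655/11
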